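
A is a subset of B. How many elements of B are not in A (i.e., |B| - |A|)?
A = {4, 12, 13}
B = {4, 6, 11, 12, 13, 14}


Set A = {4, 12, 13}, |A| = 3
Set B = {4, 6, 11, 12, 13, 14}, |B| = 6
Since A ⊆ B: B \ A = {6, 11, 14}
|B| - |A| = 6 - 3 = 3

3


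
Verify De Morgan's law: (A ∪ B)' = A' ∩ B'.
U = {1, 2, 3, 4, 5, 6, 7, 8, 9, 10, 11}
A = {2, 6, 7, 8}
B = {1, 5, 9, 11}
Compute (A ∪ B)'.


U = {1, 2, 3, 4, 5, 6, 7, 8, 9, 10, 11}
A = {2, 6, 7, 8}, B = {1, 5, 9, 11}
A ∪ B = {1, 2, 5, 6, 7, 8, 9, 11}
(A ∪ B)' = U \ (A ∪ B) = {3, 4, 10}
Verification via A' ∩ B': A' = {1, 3, 4, 5, 9, 10, 11}, B' = {2, 3, 4, 6, 7, 8, 10}
A' ∩ B' = {3, 4, 10} ✓

{3, 4, 10}


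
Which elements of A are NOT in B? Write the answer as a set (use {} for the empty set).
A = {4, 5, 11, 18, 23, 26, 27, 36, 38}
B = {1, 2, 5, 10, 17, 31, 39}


Set A = {4, 5, 11, 18, 23, 26, 27, 36, 38}
Set B = {1, 2, 5, 10, 17, 31, 39}
Check each element of A against B:
4 ∉ B (include), 5 ∈ B, 11 ∉ B (include), 18 ∉ B (include), 23 ∉ B (include), 26 ∉ B (include), 27 ∉ B (include), 36 ∉ B (include), 38 ∉ B (include)
Elements of A not in B: {4, 11, 18, 23, 26, 27, 36, 38}

{4, 11, 18, 23, 26, 27, 36, 38}


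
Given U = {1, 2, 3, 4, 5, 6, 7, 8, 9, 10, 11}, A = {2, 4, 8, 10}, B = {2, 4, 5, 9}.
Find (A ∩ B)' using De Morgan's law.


U = {1, 2, 3, 4, 5, 6, 7, 8, 9, 10, 11}
A = {2, 4, 8, 10}, B = {2, 4, 5, 9}
A ∩ B = {2, 4}
(A ∩ B)' = U \ (A ∩ B) = {1, 3, 5, 6, 7, 8, 9, 10, 11}
Verification via A' ∪ B': A' = {1, 3, 5, 6, 7, 9, 11}, B' = {1, 3, 6, 7, 8, 10, 11}
A' ∪ B' = {1, 3, 5, 6, 7, 8, 9, 10, 11} ✓

{1, 3, 5, 6, 7, 8, 9, 10, 11}


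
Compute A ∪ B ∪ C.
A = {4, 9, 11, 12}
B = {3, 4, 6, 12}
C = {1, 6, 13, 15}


Set A = {4, 9, 11, 12}
Set B = {3, 4, 6, 12}
Set C = {1, 6, 13, 15}
First, A ∪ B = {3, 4, 6, 9, 11, 12}
Then, (A ∪ B) ∪ C = {1, 3, 4, 6, 9, 11, 12, 13, 15}

{1, 3, 4, 6, 9, 11, 12, 13, 15}


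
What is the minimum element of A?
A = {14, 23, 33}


Set A = {14, 23, 33}
Elements in ascending order: 14, 23, 33
The smallest element is 14.

14


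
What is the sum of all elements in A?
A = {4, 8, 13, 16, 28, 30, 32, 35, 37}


Set A = {4, 8, 13, 16, 28, 30, 32, 35, 37}
Sum = 4 + 8 + 13 + 16 + 28 + 30 + 32 + 35 + 37 = 203

203


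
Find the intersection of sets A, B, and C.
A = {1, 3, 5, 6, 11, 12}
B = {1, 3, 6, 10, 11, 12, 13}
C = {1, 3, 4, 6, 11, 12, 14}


Set A = {1, 3, 5, 6, 11, 12}
Set B = {1, 3, 6, 10, 11, 12, 13}
Set C = {1, 3, 4, 6, 11, 12, 14}
First, A ∩ B = {1, 3, 6, 11, 12}
Then, (A ∩ B) ∩ C = {1, 3, 6, 11, 12}

{1, 3, 6, 11, 12}


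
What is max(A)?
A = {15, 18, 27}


Set A = {15, 18, 27}
Elements in ascending order: 15, 18, 27
The largest element is 27.

27


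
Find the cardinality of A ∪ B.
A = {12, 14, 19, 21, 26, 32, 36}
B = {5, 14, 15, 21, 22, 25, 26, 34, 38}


Set A = {12, 14, 19, 21, 26, 32, 36}, |A| = 7
Set B = {5, 14, 15, 21, 22, 25, 26, 34, 38}, |B| = 9
A ∩ B = {14, 21, 26}, |A ∩ B| = 3
|A ∪ B| = |A| + |B| - |A ∩ B| = 7 + 9 - 3 = 13

13


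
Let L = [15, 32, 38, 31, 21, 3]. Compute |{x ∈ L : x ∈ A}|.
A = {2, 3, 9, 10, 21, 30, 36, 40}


Set A = {2, 3, 9, 10, 21, 30, 36, 40}
Candidates: [15, 32, 38, 31, 21, 3]
Check each candidate:
15 ∉ A, 32 ∉ A, 38 ∉ A, 31 ∉ A, 21 ∈ A, 3 ∈ A
Count of candidates in A: 2

2


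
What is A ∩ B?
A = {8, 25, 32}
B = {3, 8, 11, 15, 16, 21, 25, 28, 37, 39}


Set A = {8, 25, 32}
Set B = {3, 8, 11, 15, 16, 21, 25, 28, 37, 39}
A ∩ B includes only elements in both sets.
Check each element of A against B:
8 ✓, 25 ✓, 32 ✗
A ∩ B = {8, 25}

{8, 25}


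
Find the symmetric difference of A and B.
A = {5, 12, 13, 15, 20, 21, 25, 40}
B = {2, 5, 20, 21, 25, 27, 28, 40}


Set A = {5, 12, 13, 15, 20, 21, 25, 40}
Set B = {2, 5, 20, 21, 25, 27, 28, 40}
A △ B = (A \ B) ∪ (B \ A)
Elements in A but not B: {12, 13, 15}
Elements in B but not A: {2, 27, 28}
A △ B = {2, 12, 13, 15, 27, 28}

{2, 12, 13, 15, 27, 28}


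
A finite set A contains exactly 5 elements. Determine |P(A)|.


The set has 5 elements.
The power set contains all possible subsets.
|P(A)| = 2^|A| = 2^5 = 32

32


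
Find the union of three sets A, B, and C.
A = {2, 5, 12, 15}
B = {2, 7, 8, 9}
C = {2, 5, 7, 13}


Set A = {2, 5, 12, 15}
Set B = {2, 7, 8, 9}
Set C = {2, 5, 7, 13}
First, A ∪ B = {2, 5, 7, 8, 9, 12, 15}
Then, (A ∪ B) ∪ C = {2, 5, 7, 8, 9, 12, 13, 15}

{2, 5, 7, 8, 9, 12, 13, 15}


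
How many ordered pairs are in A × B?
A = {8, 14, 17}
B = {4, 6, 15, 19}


Set A = {8, 14, 17} has 3 elements.
Set B = {4, 6, 15, 19} has 4 elements.
|A × B| = |A| × |B| = 3 × 4 = 12

12


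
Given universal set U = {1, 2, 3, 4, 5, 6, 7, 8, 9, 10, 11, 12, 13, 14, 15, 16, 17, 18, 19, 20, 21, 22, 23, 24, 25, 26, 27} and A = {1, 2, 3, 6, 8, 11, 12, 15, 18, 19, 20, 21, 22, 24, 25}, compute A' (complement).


Universal set U = {1, 2, 3, 4, 5, 6, 7, 8, 9, 10, 11, 12, 13, 14, 15, 16, 17, 18, 19, 20, 21, 22, 23, 24, 25, 26, 27}
Set A = {1, 2, 3, 6, 8, 11, 12, 15, 18, 19, 20, 21, 22, 24, 25}
A' = U \ A = elements in U but not in A
Checking each element of U:
1 (in A, exclude), 2 (in A, exclude), 3 (in A, exclude), 4 (not in A, include), 5 (not in A, include), 6 (in A, exclude), 7 (not in A, include), 8 (in A, exclude), 9 (not in A, include), 10 (not in A, include), 11 (in A, exclude), 12 (in A, exclude), 13 (not in A, include), 14 (not in A, include), 15 (in A, exclude), 16 (not in A, include), 17 (not in A, include), 18 (in A, exclude), 19 (in A, exclude), 20 (in A, exclude), 21 (in A, exclude), 22 (in A, exclude), 23 (not in A, include), 24 (in A, exclude), 25 (in A, exclude), 26 (not in A, include), 27 (not in A, include)
A' = {4, 5, 7, 9, 10, 13, 14, 16, 17, 23, 26, 27}

{4, 5, 7, 9, 10, 13, 14, 16, 17, 23, 26, 27}


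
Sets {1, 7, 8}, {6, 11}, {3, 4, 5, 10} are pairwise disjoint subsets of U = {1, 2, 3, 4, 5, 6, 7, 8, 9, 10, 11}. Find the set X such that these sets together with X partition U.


U = {1, 2, 3, 4, 5, 6, 7, 8, 9, 10, 11}
Shown blocks: {1, 7, 8}, {6, 11}, {3, 4, 5, 10}
A partition's blocks are pairwise disjoint and cover U, so the missing block = U \ (union of shown blocks).
Union of shown blocks: {1, 3, 4, 5, 6, 7, 8, 10, 11}
Missing block = U \ (union) = {2, 9}

{2, 9}


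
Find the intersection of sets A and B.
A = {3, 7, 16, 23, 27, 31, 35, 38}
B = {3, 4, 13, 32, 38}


Set A = {3, 7, 16, 23, 27, 31, 35, 38}
Set B = {3, 4, 13, 32, 38}
A ∩ B includes only elements in both sets.
Check each element of A against B:
3 ✓, 7 ✗, 16 ✗, 23 ✗, 27 ✗, 31 ✗, 35 ✗, 38 ✓
A ∩ B = {3, 38}

{3, 38}


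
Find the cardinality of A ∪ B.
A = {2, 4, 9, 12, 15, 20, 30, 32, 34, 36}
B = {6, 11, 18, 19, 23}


Set A = {2, 4, 9, 12, 15, 20, 30, 32, 34, 36}, |A| = 10
Set B = {6, 11, 18, 19, 23}, |B| = 5
A ∩ B = {}, |A ∩ B| = 0
|A ∪ B| = |A| + |B| - |A ∩ B| = 10 + 5 - 0 = 15

15


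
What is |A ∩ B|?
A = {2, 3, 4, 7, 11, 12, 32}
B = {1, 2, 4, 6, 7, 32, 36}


Set A = {2, 3, 4, 7, 11, 12, 32}
Set B = {1, 2, 4, 6, 7, 32, 36}
A ∩ B = {2, 4, 7, 32}
|A ∩ B| = 4

4


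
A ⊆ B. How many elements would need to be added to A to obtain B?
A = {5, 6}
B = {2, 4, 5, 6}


Set A = {5, 6}, |A| = 2
Set B = {2, 4, 5, 6}, |B| = 4
Since A ⊆ B: B \ A = {2, 4}
|B| - |A| = 4 - 2 = 2

2


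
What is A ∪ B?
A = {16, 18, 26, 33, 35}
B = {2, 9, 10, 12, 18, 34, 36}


Set A = {16, 18, 26, 33, 35}
Set B = {2, 9, 10, 12, 18, 34, 36}
A ∪ B includes all elements in either set.
Elements from A: {16, 18, 26, 33, 35}
Elements from B not already included: {2, 9, 10, 12, 34, 36}
A ∪ B = {2, 9, 10, 12, 16, 18, 26, 33, 34, 35, 36}

{2, 9, 10, 12, 16, 18, 26, 33, 34, 35, 36}


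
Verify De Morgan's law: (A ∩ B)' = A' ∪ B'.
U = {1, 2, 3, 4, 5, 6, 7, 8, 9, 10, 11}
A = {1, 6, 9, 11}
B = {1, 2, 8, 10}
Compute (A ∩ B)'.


U = {1, 2, 3, 4, 5, 6, 7, 8, 9, 10, 11}
A = {1, 6, 9, 11}, B = {1, 2, 8, 10}
A ∩ B = {1}
(A ∩ B)' = U \ (A ∩ B) = {2, 3, 4, 5, 6, 7, 8, 9, 10, 11}
Verification via A' ∪ B': A' = {2, 3, 4, 5, 7, 8, 10}, B' = {3, 4, 5, 6, 7, 9, 11}
A' ∪ B' = {2, 3, 4, 5, 6, 7, 8, 9, 10, 11} ✓

{2, 3, 4, 5, 6, 7, 8, 9, 10, 11}


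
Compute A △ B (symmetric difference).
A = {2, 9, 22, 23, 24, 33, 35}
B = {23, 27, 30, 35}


Set A = {2, 9, 22, 23, 24, 33, 35}
Set B = {23, 27, 30, 35}
A △ B = (A \ B) ∪ (B \ A)
Elements in A but not B: {2, 9, 22, 24, 33}
Elements in B but not A: {27, 30}
A △ B = {2, 9, 22, 24, 27, 30, 33}

{2, 9, 22, 24, 27, 30, 33}


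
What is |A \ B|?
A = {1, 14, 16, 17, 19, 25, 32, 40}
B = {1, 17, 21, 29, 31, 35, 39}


Set A = {1, 14, 16, 17, 19, 25, 32, 40}
Set B = {1, 17, 21, 29, 31, 35, 39}
A \ B = {14, 16, 19, 25, 32, 40}
|A \ B| = 6

6


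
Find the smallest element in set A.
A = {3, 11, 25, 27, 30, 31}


Set A = {3, 11, 25, 27, 30, 31}
Elements in ascending order: 3, 11, 25, 27, 30, 31
The smallest element is 3.

3


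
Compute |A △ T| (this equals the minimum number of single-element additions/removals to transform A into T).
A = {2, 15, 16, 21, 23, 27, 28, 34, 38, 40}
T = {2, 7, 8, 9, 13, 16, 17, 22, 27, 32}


Set A = {2, 15, 16, 21, 23, 27, 28, 34, 38, 40}
Set T = {2, 7, 8, 9, 13, 16, 17, 22, 27, 32}
Elements to remove from A (in A, not in T): {15, 21, 23, 28, 34, 38, 40} → 7 removals
Elements to add to A (in T, not in A): {7, 8, 9, 13, 17, 22, 32} → 7 additions
Total edits = 7 + 7 = 14

14


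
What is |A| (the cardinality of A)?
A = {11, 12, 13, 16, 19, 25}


Set A = {11, 12, 13, 16, 19, 25}
Listing elements: 11, 12, 13, 16, 19, 25
Counting: 6 elements
|A| = 6

6


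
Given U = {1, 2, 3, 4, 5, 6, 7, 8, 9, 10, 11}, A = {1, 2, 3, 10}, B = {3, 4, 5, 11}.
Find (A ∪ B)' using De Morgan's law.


U = {1, 2, 3, 4, 5, 6, 7, 8, 9, 10, 11}
A = {1, 2, 3, 10}, B = {3, 4, 5, 11}
A ∪ B = {1, 2, 3, 4, 5, 10, 11}
(A ∪ B)' = U \ (A ∪ B) = {6, 7, 8, 9}
Verification via A' ∩ B': A' = {4, 5, 6, 7, 8, 9, 11}, B' = {1, 2, 6, 7, 8, 9, 10}
A' ∩ B' = {6, 7, 8, 9} ✓

{6, 7, 8, 9}


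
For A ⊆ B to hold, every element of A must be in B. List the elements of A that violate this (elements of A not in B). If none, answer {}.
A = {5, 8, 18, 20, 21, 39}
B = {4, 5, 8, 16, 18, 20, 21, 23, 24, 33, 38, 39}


Set A = {5, 8, 18, 20, 21, 39}
Set B = {4, 5, 8, 16, 18, 20, 21, 23, 24, 33, 38, 39}
Check each element of A against B:
5 ∈ B, 8 ∈ B, 18 ∈ B, 20 ∈ B, 21 ∈ B, 39 ∈ B
Elements of A not in B: {}

{}


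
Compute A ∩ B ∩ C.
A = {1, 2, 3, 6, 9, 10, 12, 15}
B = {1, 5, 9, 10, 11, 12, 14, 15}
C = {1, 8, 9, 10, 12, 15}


Set A = {1, 2, 3, 6, 9, 10, 12, 15}
Set B = {1, 5, 9, 10, 11, 12, 14, 15}
Set C = {1, 8, 9, 10, 12, 15}
First, A ∩ B = {1, 9, 10, 12, 15}
Then, (A ∩ B) ∩ C = {1, 9, 10, 12, 15}

{1, 9, 10, 12, 15}


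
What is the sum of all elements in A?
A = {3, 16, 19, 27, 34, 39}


Set A = {3, 16, 19, 27, 34, 39}
Sum = 3 + 16 + 19 + 27 + 34 + 39 = 138

138


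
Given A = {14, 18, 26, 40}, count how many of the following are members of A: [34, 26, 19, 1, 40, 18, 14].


Set A = {14, 18, 26, 40}
Candidates: [34, 26, 19, 1, 40, 18, 14]
Check each candidate:
34 ∉ A, 26 ∈ A, 19 ∉ A, 1 ∉ A, 40 ∈ A, 18 ∈ A, 14 ∈ A
Count of candidates in A: 4

4


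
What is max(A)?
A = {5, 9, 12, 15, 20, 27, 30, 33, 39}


Set A = {5, 9, 12, 15, 20, 27, 30, 33, 39}
Elements in ascending order: 5, 9, 12, 15, 20, 27, 30, 33, 39
The largest element is 39.

39


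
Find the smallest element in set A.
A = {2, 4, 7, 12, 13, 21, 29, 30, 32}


Set A = {2, 4, 7, 12, 13, 21, 29, 30, 32}
Elements in ascending order: 2, 4, 7, 12, 13, 21, 29, 30, 32
The smallest element is 2.

2


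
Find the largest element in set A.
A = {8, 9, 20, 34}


Set A = {8, 9, 20, 34}
Elements in ascending order: 8, 9, 20, 34
The largest element is 34.

34


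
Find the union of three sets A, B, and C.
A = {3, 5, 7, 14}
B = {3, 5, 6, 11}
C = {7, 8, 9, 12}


Set A = {3, 5, 7, 14}
Set B = {3, 5, 6, 11}
Set C = {7, 8, 9, 12}
First, A ∪ B = {3, 5, 6, 7, 11, 14}
Then, (A ∪ B) ∪ C = {3, 5, 6, 7, 8, 9, 11, 12, 14}

{3, 5, 6, 7, 8, 9, 11, 12, 14}


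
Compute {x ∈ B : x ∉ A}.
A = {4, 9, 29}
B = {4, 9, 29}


Set A = {4, 9, 29}
Set B = {4, 9, 29}
Check each element of B against A:
4 ∈ A, 9 ∈ A, 29 ∈ A
Elements of B not in A: {}

{}


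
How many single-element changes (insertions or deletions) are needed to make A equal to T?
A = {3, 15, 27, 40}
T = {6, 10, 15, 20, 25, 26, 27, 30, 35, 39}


Set A = {3, 15, 27, 40}
Set T = {6, 10, 15, 20, 25, 26, 27, 30, 35, 39}
Elements to remove from A (in A, not in T): {3, 40} → 2 removals
Elements to add to A (in T, not in A): {6, 10, 20, 25, 26, 30, 35, 39} → 8 additions
Total edits = 2 + 8 = 10

10


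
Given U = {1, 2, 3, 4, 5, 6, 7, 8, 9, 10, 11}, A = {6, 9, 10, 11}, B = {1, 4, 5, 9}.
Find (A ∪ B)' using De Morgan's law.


U = {1, 2, 3, 4, 5, 6, 7, 8, 9, 10, 11}
A = {6, 9, 10, 11}, B = {1, 4, 5, 9}
A ∪ B = {1, 4, 5, 6, 9, 10, 11}
(A ∪ B)' = U \ (A ∪ B) = {2, 3, 7, 8}
Verification via A' ∩ B': A' = {1, 2, 3, 4, 5, 7, 8}, B' = {2, 3, 6, 7, 8, 10, 11}
A' ∩ B' = {2, 3, 7, 8} ✓

{2, 3, 7, 8}


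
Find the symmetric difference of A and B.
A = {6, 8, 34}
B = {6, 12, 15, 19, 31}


Set A = {6, 8, 34}
Set B = {6, 12, 15, 19, 31}
A △ B = (A \ B) ∪ (B \ A)
Elements in A but not B: {8, 34}
Elements in B but not A: {12, 15, 19, 31}
A △ B = {8, 12, 15, 19, 31, 34}

{8, 12, 15, 19, 31, 34}


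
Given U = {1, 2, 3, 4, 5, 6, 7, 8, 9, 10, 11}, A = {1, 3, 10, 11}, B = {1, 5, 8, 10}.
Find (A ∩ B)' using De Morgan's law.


U = {1, 2, 3, 4, 5, 6, 7, 8, 9, 10, 11}
A = {1, 3, 10, 11}, B = {1, 5, 8, 10}
A ∩ B = {1, 10}
(A ∩ B)' = U \ (A ∩ B) = {2, 3, 4, 5, 6, 7, 8, 9, 11}
Verification via A' ∪ B': A' = {2, 4, 5, 6, 7, 8, 9}, B' = {2, 3, 4, 6, 7, 9, 11}
A' ∪ B' = {2, 3, 4, 5, 6, 7, 8, 9, 11} ✓

{2, 3, 4, 5, 6, 7, 8, 9, 11}


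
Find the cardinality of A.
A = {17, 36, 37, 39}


Set A = {17, 36, 37, 39}
Listing elements: 17, 36, 37, 39
Counting: 4 elements
|A| = 4

4


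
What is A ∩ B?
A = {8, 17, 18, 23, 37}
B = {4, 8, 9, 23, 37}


Set A = {8, 17, 18, 23, 37}
Set B = {4, 8, 9, 23, 37}
A ∩ B includes only elements in both sets.
Check each element of A against B:
8 ✓, 17 ✗, 18 ✗, 23 ✓, 37 ✓
A ∩ B = {8, 23, 37}

{8, 23, 37}


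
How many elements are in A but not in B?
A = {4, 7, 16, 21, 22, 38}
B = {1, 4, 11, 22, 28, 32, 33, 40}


Set A = {4, 7, 16, 21, 22, 38}
Set B = {1, 4, 11, 22, 28, 32, 33, 40}
A \ B = {7, 16, 21, 38}
|A \ B| = 4

4


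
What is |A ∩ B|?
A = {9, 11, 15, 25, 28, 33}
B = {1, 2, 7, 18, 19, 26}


Set A = {9, 11, 15, 25, 28, 33}
Set B = {1, 2, 7, 18, 19, 26}
A ∩ B = {}
|A ∩ B| = 0

0


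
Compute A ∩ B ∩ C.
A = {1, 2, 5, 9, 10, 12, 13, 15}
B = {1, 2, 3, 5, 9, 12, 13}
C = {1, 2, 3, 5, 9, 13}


Set A = {1, 2, 5, 9, 10, 12, 13, 15}
Set B = {1, 2, 3, 5, 9, 12, 13}
Set C = {1, 2, 3, 5, 9, 13}
First, A ∩ B = {1, 2, 5, 9, 12, 13}
Then, (A ∩ B) ∩ C = {1, 2, 5, 9, 13}

{1, 2, 5, 9, 13}


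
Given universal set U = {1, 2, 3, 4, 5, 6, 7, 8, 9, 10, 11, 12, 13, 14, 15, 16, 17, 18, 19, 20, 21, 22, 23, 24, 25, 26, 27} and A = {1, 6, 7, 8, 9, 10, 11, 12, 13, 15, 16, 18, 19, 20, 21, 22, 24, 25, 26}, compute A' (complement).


Universal set U = {1, 2, 3, 4, 5, 6, 7, 8, 9, 10, 11, 12, 13, 14, 15, 16, 17, 18, 19, 20, 21, 22, 23, 24, 25, 26, 27}
Set A = {1, 6, 7, 8, 9, 10, 11, 12, 13, 15, 16, 18, 19, 20, 21, 22, 24, 25, 26}
A' = U \ A = elements in U but not in A
Checking each element of U:
1 (in A, exclude), 2 (not in A, include), 3 (not in A, include), 4 (not in A, include), 5 (not in A, include), 6 (in A, exclude), 7 (in A, exclude), 8 (in A, exclude), 9 (in A, exclude), 10 (in A, exclude), 11 (in A, exclude), 12 (in A, exclude), 13 (in A, exclude), 14 (not in A, include), 15 (in A, exclude), 16 (in A, exclude), 17 (not in A, include), 18 (in A, exclude), 19 (in A, exclude), 20 (in A, exclude), 21 (in A, exclude), 22 (in A, exclude), 23 (not in A, include), 24 (in A, exclude), 25 (in A, exclude), 26 (in A, exclude), 27 (not in A, include)
A' = {2, 3, 4, 5, 14, 17, 23, 27}

{2, 3, 4, 5, 14, 17, 23, 27}


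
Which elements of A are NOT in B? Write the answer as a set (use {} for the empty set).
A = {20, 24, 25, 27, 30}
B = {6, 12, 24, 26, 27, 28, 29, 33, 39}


Set A = {20, 24, 25, 27, 30}
Set B = {6, 12, 24, 26, 27, 28, 29, 33, 39}
Check each element of A against B:
20 ∉ B (include), 24 ∈ B, 25 ∉ B (include), 27 ∈ B, 30 ∉ B (include)
Elements of A not in B: {20, 25, 30}

{20, 25, 30}


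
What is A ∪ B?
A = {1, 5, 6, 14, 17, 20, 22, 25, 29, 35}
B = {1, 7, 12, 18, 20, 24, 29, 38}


Set A = {1, 5, 6, 14, 17, 20, 22, 25, 29, 35}
Set B = {1, 7, 12, 18, 20, 24, 29, 38}
A ∪ B includes all elements in either set.
Elements from A: {1, 5, 6, 14, 17, 20, 22, 25, 29, 35}
Elements from B not already included: {7, 12, 18, 24, 38}
A ∪ B = {1, 5, 6, 7, 12, 14, 17, 18, 20, 22, 24, 25, 29, 35, 38}

{1, 5, 6, 7, 12, 14, 17, 18, 20, 22, 24, 25, 29, 35, 38}


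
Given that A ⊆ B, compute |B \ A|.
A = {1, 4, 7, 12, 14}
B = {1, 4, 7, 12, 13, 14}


Set A = {1, 4, 7, 12, 14}, |A| = 5
Set B = {1, 4, 7, 12, 13, 14}, |B| = 6
Since A ⊆ B: B \ A = {13}
|B| - |A| = 6 - 5 = 1

1


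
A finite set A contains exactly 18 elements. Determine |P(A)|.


The set has 18 elements.
The power set contains all possible subsets.
|P(A)| = 2^|A| = 2^18 = 262144

262144


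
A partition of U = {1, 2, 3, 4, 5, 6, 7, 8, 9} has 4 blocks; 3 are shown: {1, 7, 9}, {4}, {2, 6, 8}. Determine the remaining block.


U = {1, 2, 3, 4, 5, 6, 7, 8, 9}
Shown blocks: {1, 7, 9}, {4}, {2, 6, 8}
A partition's blocks are pairwise disjoint and cover U, so the missing block = U \ (union of shown blocks).
Union of shown blocks: {1, 2, 4, 6, 7, 8, 9}
Missing block = U \ (union) = {3, 5}

{3, 5}


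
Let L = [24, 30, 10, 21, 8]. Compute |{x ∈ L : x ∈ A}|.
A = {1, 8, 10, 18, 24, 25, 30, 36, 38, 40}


Set A = {1, 8, 10, 18, 24, 25, 30, 36, 38, 40}
Candidates: [24, 30, 10, 21, 8]
Check each candidate:
24 ∈ A, 30 ∈ A, 10 ∈ A, 21 ∉ A, 8 ∈ A
Count of candidates in A: 4

4


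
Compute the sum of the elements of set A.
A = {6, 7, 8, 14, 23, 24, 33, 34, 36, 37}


Set A = {6, 7, 8, 14, 23, 24, 33, 34, 36, 37}
Sum = 6 + 7 + 8 + 14 + 23 + 24 + 33 + 34 + 36 + 37 = 222

222


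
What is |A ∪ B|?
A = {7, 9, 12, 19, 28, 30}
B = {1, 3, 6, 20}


Set A = {7, 9, 12, 19, 28, 30}, |A| = 6
Set B = {1, 3, 6, 20}, |B| = 4
A ∩ B = {}, |A ∩ B| = 0
|A ∪ B| = |A| + |B| - |A ∩ B| = 6 + 4 - 0 = 10

10


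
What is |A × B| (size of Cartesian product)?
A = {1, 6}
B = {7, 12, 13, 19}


Set A = {1, 6} has 2 elements.
Set B = {7, 12, 13, 19} has 4 elements.
|A × B| = |A| × |B| = 2 × 4 = 8

8


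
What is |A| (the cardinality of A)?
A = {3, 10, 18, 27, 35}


Set A = {3, 10, 18, 27, 35}
Listing elements: 3, 10, 18, 27, 35
Counting: 5 elements
|A| = 5

5


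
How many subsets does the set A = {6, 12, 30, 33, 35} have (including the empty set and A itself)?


Set A = {6, 12, 30, 33, 35}
|A| = 5
The power set P(A) contains all subsets of A.
|P(A)| = 2^|A| = 2^5 = 32

32


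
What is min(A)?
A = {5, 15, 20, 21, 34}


Set A = {5, 15, 20, 21, 34}
Elements in ascending order: 5, 15, 20, 21, 34
The smallest element is 5.

5


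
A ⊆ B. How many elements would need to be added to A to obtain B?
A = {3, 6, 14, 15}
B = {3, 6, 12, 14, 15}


Set A = {3, 6, 14, 15}, |A| = 4
Set B = {3, 6, 12, 14, 15}, |B| = 5
Since A ⊆ B: B \ A = {12}
|B| - |A| = 5 - 4 = 1

1


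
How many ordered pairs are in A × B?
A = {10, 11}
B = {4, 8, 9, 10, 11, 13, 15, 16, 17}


Set A = {10, 11} has 2 elements.
Set B = {4, 8, 9, 10, 11, 13, 15, 16, 17} has 9 elements.
|A × B| = |A| × |B| = 2 × 9 = 18

18


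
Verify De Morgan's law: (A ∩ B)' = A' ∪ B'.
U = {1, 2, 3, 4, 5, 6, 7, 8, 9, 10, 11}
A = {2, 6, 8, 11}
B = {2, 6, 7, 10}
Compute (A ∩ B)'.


U = {1, 2, 3, 4, 5, 6, 7, 8, 9, 10, 11}
A = {2, 6, 8, 11}, B = {2, 6, 7, 10}
A ∩ B = {2, 6}
(A ∩ B)' = U \ (A ∩ B) = {1, 3, 4, 5, 7, 8, 9, 10, 11}
Verification via A' ∪ B': A' = {1, 3, 4, 5, 7, 9, 10}, B' = {1, 3, 4, 5, 8, 9, 11}
A' ∪ B' = {1, 3, 4, 5, 7, 8, 9, 10, 11} ✓

{1, 3, 4, 5, 7, 8, 9, 10, 11}


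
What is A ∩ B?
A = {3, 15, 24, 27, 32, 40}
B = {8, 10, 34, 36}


Set A = {3, 15, 24, 27, 32, 40}
Set B = {8, 10, 34, 36}
A ∩ B includes only elements in both sets.
Check each element of A against B:
3 ✗, 15 ✗, 24 ✗, 27 ✗, 32 ✗, 40 ✗
A ∩ B = {}

{}


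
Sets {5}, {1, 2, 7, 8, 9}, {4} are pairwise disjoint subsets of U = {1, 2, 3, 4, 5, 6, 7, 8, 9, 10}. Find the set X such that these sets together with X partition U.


U = {1, 2, 3, 4, 5, 6, 7, 8, 9, 10}
Shown blocks: {5}, {1, 2, 7, 8, 9}, {4}
A partition's blocks are pairwise disjoint and cover U, so the missing block = U \ (union of shown blocks).
Union of shown blocks: {1, 2, 4, 5, 7, 8, 9}
Missing block = U \ (union) = {3, 6, 10}

{3, 6, 10}


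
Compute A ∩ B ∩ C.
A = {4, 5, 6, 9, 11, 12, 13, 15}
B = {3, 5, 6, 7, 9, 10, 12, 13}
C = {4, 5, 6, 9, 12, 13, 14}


Set A = {4, 5, 6, 9, 11, 12, 13, 15}
Set B = {3, 5, 6, 7, 9, 10, 12, 13}
Set C = {4, 5, 6, 9, 12, 13, 14}
First, A ∩ B = {5, 6, 9, 12, 13}
Then, (A ∩ B) ∩ C = {5, 6, 9, 12, 13}

{5, 6, 9, 12, 13}


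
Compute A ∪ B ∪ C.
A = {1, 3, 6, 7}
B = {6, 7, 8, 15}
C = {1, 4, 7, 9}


Set A = {1, 3, 6, 7}
Set B = {6, 7, 8, 15}
Set C = {1, 4, 7, 9}
First, A ∪ B = {1, 3, 6, 7, 8, 15}
Then, (A ∪ B) ∪ C = {1, 3, 4, 6, 7, 8, 9, 15}

{1, 3, 4, 6, 7, 8, 9, 15}


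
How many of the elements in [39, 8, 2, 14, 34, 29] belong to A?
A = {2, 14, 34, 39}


Set A = {2, 14, 34, 39}
Candidates: [39, 8, 2, 14, 34, 29]
Check each candidate:
39 ∈ A, 8 ∉ A, 2 ∈ A, 14 ∈ A, 34 ∈ A, 29 ∉ A
Count of candidates in A: 4

4


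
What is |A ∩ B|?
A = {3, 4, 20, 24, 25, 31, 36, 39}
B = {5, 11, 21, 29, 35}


Set A = {3, 4, 20, 24, 25, 31, 36, 39}
Set B = {5, 11, 21, 29, 35}
A ∩ B = {}
|A ∩ B| = 0

0


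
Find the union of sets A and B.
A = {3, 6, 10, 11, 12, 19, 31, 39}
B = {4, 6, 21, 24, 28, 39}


Set A = {3, 6, 10, 11, 12, 19, 31, 39}
Set B = {4, 6, 21, 24, 28, 39}
A ∪ B includes all elements in either set.
Elements from A: {3, 6, 10, 11, 12, 19, 31, 39}
Elements from B not already included: {4, 21, 24, 28}
A ∪ B = {3, 4, 6, 10, 11, 12, 19, 21, 24, 28, 31, 39}

{3, 4, 6, 10, 11, 12, 19, 21, 24, 28, 31, 39}


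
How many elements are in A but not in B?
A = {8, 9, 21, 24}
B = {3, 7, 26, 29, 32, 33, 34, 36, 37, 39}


Set A = {8, 9, 21, 24}
Set B = {3, 7, 26, 29, 32, 33, 34, 36, 37, 39}
A \ B = {8, 9, 21, 24}
|A \ B| = 4

4


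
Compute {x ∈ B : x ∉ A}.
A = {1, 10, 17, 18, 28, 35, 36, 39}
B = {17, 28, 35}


Set A = {1, 10, 17, 18, 28, 35, 36, 39}
Set B = {17, 28, 35}
Check each element of B against A:
17 ∈ A, 28 ∈ A, 35 ∈ A
Elements of B not in A: {}

{}


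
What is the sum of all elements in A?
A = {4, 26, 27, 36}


Set A = {4, 26, 27, 36}
Sum = 4 + 26 + 27 + 36 = 93

93


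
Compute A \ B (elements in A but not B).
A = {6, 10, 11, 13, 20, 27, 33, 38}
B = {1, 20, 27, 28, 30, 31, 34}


Set A = {6, 10, 11, 13, 20, 27, 33, 38}
Set B = {1, 20, 27, 28, 30, 31, 34}
A \ B includes elements in A that are not in B.
Check each element of A:
6 (not in B, keep), 10 (not in B, keep), 11 (not in B, keep), 13 (not in B, keep), 20 (in B, remove), 27 (in B, remove), 33 (not in B, keep), 38 (not in B, keep)
A \ B = {6, 10, 11, 13, 33, 38}

{6, 10, 11, 13, 33, 38}


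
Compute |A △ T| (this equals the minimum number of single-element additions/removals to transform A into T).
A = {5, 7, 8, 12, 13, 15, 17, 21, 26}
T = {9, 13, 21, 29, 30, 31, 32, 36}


Set A = {5, 7, 8, 12, 13, 15, 17, 21, 26}
Set T = {9, 13, 21, 29, 30, 31, 32, 36}
Elements to remove from A (in A, not in T): {5, 7, 8, 12, 15, 17, 26} → 7 removals
Elements to add to A (in T, not in A): {9, 29, 30, 31, 32, 36} → 6 additions
Total edits = 7 + 6 = 13

13


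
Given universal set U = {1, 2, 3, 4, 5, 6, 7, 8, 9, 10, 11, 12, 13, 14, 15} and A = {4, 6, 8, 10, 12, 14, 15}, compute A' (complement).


Universal set U = {1, 2, 3, 4, 5, 6, 7, 8, 9, 10, 11, 12, 13, 14, 15}
Set A = {4, 6, 8, 10, 12, 14, 15}
A' = U \ A = elements in U but not in A
Checking each element of U:
1 (not in A, include), 2 (not in A, include), 3 (not in A, include), 4 (in A, exclude), 5 (not in A, include), 6 (in A, exclude), 7 (not in A, include), 8 (in A, exclude), 9 (not in A, include), 10 (in A, exclude), 11 (not in A, include), 12 (in A, exclude), 13 (not in A, include), 14 (in A, exclude), 15 (in A, exclude)
A' = {1, 2, 3, 5, 7, 9, 11, 13}

{1, 2, 3, 5, 7, 9, 11, 13}


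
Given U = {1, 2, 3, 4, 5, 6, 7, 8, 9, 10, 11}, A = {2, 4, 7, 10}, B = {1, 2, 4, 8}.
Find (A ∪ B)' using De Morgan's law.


U = {1, 2, 3, 4, 5, 6, 7, 8, 9, 10, 11}
A = {2, 4, 7, 10}, B = {1, 2, 4, 8}
A ∪ B = {1, 2, 4, 7, 8, 10}
(A ∪ B)' = U \ (A ∪ B) = {3, 5, 6, 9, 11}
Verification via A' ∩ B': A' = {1, 3, 5, 6, 8, 9, 11}, B' = {3, 5, 6, 7, 9, 10, 11}
A' ∩ B' = {3, 5, 6, 9, 11} ✓

{3, 5, 6, 9, 11}


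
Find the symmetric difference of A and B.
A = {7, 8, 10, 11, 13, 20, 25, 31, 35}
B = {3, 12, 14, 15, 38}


Set A = {7, 8, 10, 11, 13, 20, 25, 31, 35}
Set B = {3, 12, 14, 15, 38}
A △ B = (A \ B) ∪ (B \ A)
Elements in A but not B: {7, 8, 10, 11, 13, 20, 25, 31, 35}
Elements in B but not A: {3, 12, 14, 15, 38}
A △ B = {3, 7, 8, 10, 11, 12, 13, 14, 15, 20, 25, 31, 35, 38}

{3, 7, 8, 10, 11, 12, 13, 14, 15, 20, 25, 31, 35, 38}


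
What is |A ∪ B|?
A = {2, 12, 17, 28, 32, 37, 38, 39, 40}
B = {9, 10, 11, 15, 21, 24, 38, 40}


Set A = {2, 12, 17, 28, 32, 37, 38, 39, 40}, |A| = 9
Set B = {9, 10, 11, 15, 21, 24, 38, 40}, |B| = 8
A ∩ B = {38, 40}, |A ∩ B| = 2
|A ∪ B| = |A| + |B| - |A ∩ B| = 9 + 8 - 2 = 15

15


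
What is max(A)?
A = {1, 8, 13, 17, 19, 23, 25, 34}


Set A = {1, 8, 13, 17, 19, 23, 25, 34}
Elements in ascending order: 1, 8, 13, 17, 19, 23, 25, 34
The largest element is 34.

34


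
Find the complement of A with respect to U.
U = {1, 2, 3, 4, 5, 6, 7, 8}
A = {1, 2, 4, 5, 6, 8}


Universal set U = {1, 2, 3, 4, 5, 6, 7, 8}
Set A = {1, 2, 4, 5, 6, 8}
A' = U \ A = elements in U but not in A
Checking each element of U:
1 (in A, exclude), 2 (in A, exclude), 3 (not in A, include), 4 (in A, exclude), 5 (in A, exclude), 6 (in A, exclude), 7 (not in A, include), 8 (in A, exclude)
A' = {3, 7}

{3, 7}


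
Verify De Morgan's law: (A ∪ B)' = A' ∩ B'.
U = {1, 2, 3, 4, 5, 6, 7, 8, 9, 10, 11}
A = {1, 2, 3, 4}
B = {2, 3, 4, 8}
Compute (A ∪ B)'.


U = {1, 2, 3, 4, 5, 6, 7, 8, 9, 10, 11}
A = {1, 2, 3, 4}, B = {2, 3, 4, 8}
A ∪ B = {1, 2, 3, 4, 8}
(A ∪ B)' = U \ (A ∪ B) = {5, 6, 7, 9, 10, 11}
Verification via A' ∩ B': A' = {5, 6, 7, 8, 9, 10, 11}, B' = {1, 5, 6, 7, 9, 10, 11}
A' ∩ B' = {5, 6, 7, 9, 10, 11} ✓

{5, 6, 7, 9, 10, 11}


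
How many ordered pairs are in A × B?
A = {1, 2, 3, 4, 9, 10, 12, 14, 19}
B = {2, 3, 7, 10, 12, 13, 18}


Set A = {1, 2, 3, 4, 9, 10, 12, 14, 19} has 9 elements.
Set B = {2, 3, 7, 10, 12, 13, 18} has 7 elements.
|A × B| = |A| × |B| = 9 × 7 = 63

63


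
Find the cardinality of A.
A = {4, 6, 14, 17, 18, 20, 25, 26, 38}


Set A = {4, 6, 14, 17, 18, 20, 25, 26, 38}
Listing elements: 4, 6, 14, 17, 18, 20, 25, 26, 38
Counting: 9 elements
|A| = 9

9


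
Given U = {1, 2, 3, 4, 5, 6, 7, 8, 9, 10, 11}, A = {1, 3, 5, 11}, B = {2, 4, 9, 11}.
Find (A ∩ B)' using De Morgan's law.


U = {1, 2, 3, 4, 5, 6, 7, 8, 9, 10, 11}
A = {1, 3, 5, 11}, B = {2, 4, 9, 11}
A ∩ B = {11}
(A ∩ B)' = U \ (A ∩ B) = {1, 2, 3, 4, 5, 6, 7, 8, 9, 10}
Verification via A' ∪ B': A' = {2, 4, 6, 7, 8, 9, 10}, B' = {1, 3, 5, 6, 7, 8, 10}
A' ∪ B' = {1, 2, 3, 4, 5, 6, 7, 8, 9, 10} ✓

{1, 2, 3, 4, 5, 6, 7, 8, 9, 10}


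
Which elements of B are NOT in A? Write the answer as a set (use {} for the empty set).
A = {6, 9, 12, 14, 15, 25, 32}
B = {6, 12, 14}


Set A = {6, 9, 12, 14, 15, 25, 32}
Set B = {6, 12, 14}
Check each element of B against A:
6 ∈ A, 12 ∈ A, 14 ∈ A
Elements of B not in A: {}

{}


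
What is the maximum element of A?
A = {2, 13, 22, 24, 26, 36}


Set A = {2, 13, 22, 24, 26, 36}
Elements in ascending order: 2, 13, 22, 24, 26, 36
The largest element is 36.

36


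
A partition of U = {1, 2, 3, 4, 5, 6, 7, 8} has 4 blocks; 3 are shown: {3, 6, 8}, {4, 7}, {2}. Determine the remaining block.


U = {1, 2, 3, 4, 5, 6, 7, 8}
Shown blocks: {3, 6, 8}, {4, 7}, {2}
A partition's blocks are pairwise disjoint and cover U, so the missing block = U \ (union of shown blocks).
Union of shown blocks: {2, 3, 4, 6, 7, 8}
Missing block = U \ (union) = {1, 5}

{1, 5}


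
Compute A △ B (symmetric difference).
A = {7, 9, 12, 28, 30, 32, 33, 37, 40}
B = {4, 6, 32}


Set A = {7, 9, 12, 28, 30, 32, 33, 37, 40}
Set B = {4, 6, 32}
A △ B = (A \ B) ∪ (B \ A)
Elements in A but not B: {7, 9, 12, 28, 30, 33, 37, 40}
Elements in B but not A: {4, 6}
A △ B = {4, 6, 7, 9, 12, 28, 30, 33, 37, 40}

{4, 6, 7, 9, 12, 28, 30, 33, 37, 40}


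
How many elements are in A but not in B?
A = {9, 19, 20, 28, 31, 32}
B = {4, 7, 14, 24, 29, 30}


Set A = {9, 19, 20, 28, 31, 32}
Set B = {4, 7, 14, 24, 29, 30}
A \ B = {9, 19, 20, 28, 31, 32}
|A \ B| = 6

6


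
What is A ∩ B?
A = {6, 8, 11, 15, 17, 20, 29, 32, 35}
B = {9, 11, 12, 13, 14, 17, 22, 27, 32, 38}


Set A = {6, 8, 11, 15, 17, 20, 29, 32, 35}
Set B = {9, 11, 12, 13, 14, 17, 22, 27, 32, 38}
A ∩ B includes only elements in both sets.
Check each element of A against B:
6 ✗, 8 ✗, 11 ✓, 15 ✗, 17 ✓, 20 ✗, 29 ✗, 32 ✓, 35 ✗
A ∩ B = {11, 17, 32}

{11, 17, 32}


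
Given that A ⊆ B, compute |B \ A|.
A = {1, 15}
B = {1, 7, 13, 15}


Set A = {1, 15}, |A| = 2
Set B = {1, 7, 13, 15}, |B| = 4
Since A ⊆ B: B \ A = {7, 13}
|B| - |A| = 4 - 2 = 2

2


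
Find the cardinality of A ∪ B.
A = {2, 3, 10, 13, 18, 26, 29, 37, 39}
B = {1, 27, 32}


Set A = {2, 3, 10, 13, 18, 26, 29, 37, 39}, |A| = 9
Set B = {1, 27, 32}, |B| = 3
A ∩ B = {}, |A ∩ B| = 0
|A ∪ B| = |A| + |B| - |A ∩ B| = 9 + 3 - 0 = 12

12


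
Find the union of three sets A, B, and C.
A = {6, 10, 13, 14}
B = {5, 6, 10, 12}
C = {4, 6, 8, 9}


Set A = {6, 10, 13, 14}
Set B = {5, 6, 10, 12}
Set C = {4, 6, 8, 9}
First, A ∪ B = {5, 6, 10, 12, 13, 14}
Then, (A ∪ B) ∪ C = {4, 5, 6, 8, 9, 10, 12, 13, 14}

{4, 5, 6, 8, 9, 10, 12, 13, 14}


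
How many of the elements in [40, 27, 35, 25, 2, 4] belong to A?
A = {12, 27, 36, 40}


Set A = {12, 27, 36, 40}
Candidates: [40, 27, 35, 25, 2, 4]
Check each candidate:
40 ∈ A, 27 ∈ A, 35 ∉ A, 25 ∉ A, 2 ∉ A, 4 ∉ A
Count of candidates in A: 2

2


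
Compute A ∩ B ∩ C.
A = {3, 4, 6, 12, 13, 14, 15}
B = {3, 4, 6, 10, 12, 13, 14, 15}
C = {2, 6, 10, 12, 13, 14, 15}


Set A = {3, 4, 6, 12, 13, 14, 15}
Set B = {3, 4, 6, 10, 12, 13, 14, 15}
Set C = {2, 6, 10, 12, 13, 14, 15}
First, A ∩ B = {3, 4, 6, 12, 13, 14, 15}
Then, (A ∩ B) ∩ C = {6, 12, 13, 14, 15}

{6, 12, 13, 14, 15}


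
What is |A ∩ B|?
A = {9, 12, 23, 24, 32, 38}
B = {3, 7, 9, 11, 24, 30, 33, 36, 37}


Set A = {9, 12, 23, 24, 32, 38}
Set B = {3, 7, 9, 11, 24, 30, 33, 36, 37}
A ∩ B = {9, 24}
|A ∩ B| = 2

2


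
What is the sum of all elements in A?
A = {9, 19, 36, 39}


Set A = {9, 19, 36, 39}
Sum = 9 + 19 + 36 + 39 = 103

103


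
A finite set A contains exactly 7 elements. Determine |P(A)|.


The set has 7 elements.
The power set contains all possible subsets.
|P(A)| = 2^|A| = 2^7 = 128

128


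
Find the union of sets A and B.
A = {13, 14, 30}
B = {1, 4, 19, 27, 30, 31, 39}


Set A = {13, 14, 30}
Set B = {1, 4, 19, 27, 30, 31, 39}
A ∪ B includes all elements in either set.
Elements from A: {13, 14, 30}
Elements from B not already included: {1, 4, 19, 27, 31, 39}
A ∪ B = {1, 4, 13, 14, 19, 27, 30, 31, 39}

{1, 4, 13, 14, 19, 27, 30, 31, 39}


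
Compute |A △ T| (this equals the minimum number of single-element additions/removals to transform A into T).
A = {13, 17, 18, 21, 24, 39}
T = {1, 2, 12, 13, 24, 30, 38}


Set A = {13, 17, 18, 21, 24, 39}
Set T = {1, 2, 12, 13, 24, 30, 38}
Elements to remove from A (in A, not in T): {17, 18, 21, 39} → 4 removals
Elements to add to A (in T, not in A): {1, 2, 12, 30, 38} → 5 additions
Total edits = 4 + 5 = 9

9


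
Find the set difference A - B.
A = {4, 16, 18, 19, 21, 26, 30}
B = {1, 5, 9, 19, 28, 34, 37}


Set A = {4, 16, 18, 19, 21, 26, 30}
Set B = {1, 5, 9, 19, 28, 34, 37}
A \ B includes elements in A that are not in B.
Check each element of A:
4 (not in B, keep), 16 (not in B, keep), 18 (not in B, keep), 19 (in B, remove), 21 (not in B, keep), 26 (not in B, keep), 30 (not in B, keep)
A \ B = {4, 16, 18, 21, 26, 30}

{4, 16, 18, 21, 26, 30}


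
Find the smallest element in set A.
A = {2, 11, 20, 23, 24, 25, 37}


Set A = {2, 11, 20, 23, 24, 25, 37}
Elements in ascending order: 2, 11, 20, 23, 24, 25, 37
The smallest element is 2.

2


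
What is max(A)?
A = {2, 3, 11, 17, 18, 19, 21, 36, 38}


Set A = {2, 3, 11, 17, 18, 19, 21, 36, 38}
Elements in ascending order: 2, 3, 11, 17, 18, 19, 21, 36, 38
The largest element is 38.

38


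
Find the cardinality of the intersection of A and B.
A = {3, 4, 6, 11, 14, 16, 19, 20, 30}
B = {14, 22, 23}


Set A = {3, 4, 6, 11, 14, 16, 19, 20, 30}
Set B = {14, 22, 23}
A ∩ B = {14}
|A ∩ B| = 1

1


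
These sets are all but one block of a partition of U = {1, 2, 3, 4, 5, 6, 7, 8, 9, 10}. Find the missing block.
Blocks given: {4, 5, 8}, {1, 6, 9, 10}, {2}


U = {1, 2, 3, 4, 5, 6, 7, 8, 9, 10}
Shown blocks: {4, 5, 8}, {1, 6, 9, 10}, {2}
A partition's blocks are pairwise disjoint and cover U, so the missing block = U \ (union of shown blocks).
Union of shown blocks: {1, 2, 4, 5, 6, 8, 9, 10}
Missing block = U \ (union) = {3, 7}

{3, 7}


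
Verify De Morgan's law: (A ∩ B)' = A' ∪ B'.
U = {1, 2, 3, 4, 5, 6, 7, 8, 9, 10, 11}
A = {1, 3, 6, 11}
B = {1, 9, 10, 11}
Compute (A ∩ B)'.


U = {1, 2, 3, 4, 5, 6, 7, 8, 9, 10, 11}
A = {1, 3, 6, 11}, B = {1, 9, 10, 11}
A ∩ B = {1, 11}
(A ∩ B)' = U \ (A ∩ B) = {2, 3, 4, 5, 6, 7, 8, 9, 10}
Verification via A' ∪ B': A' = {2, 4, 5, 7, 8, 9, 10}, B' = {2, 3, 4, 5, 6, 7, 8}
A' ∪ B' = {2, 3, 4, 5, 6, 7, 8, 9, 10} ✓

{2, 3, 4, 5, 6, 7, 8, 9, 10}


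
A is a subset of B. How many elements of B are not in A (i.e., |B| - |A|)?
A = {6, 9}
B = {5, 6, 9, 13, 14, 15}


Set A = {6, 9}, |A| = 2
Set B = {5, 6, 9, 13, 14, 15}, |B| = 6
Since A ⊆ B: B \ A = {5, 13, 14, 15}
|B| - |A| = 6 - 2 = 4

4


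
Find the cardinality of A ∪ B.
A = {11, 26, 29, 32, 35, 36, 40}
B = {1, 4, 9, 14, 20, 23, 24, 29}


Set A = {11, 26, 29, 32, 35, 36, 40}, |A| = 7
Set B = {1, 4, 9, 14, 20, 23, 24, 29}, |B| = 8
A ∩ B = {29}, |A ∩ B| = 1
|A ∪ B| = |A| + |B| - |A ∩ B| = 7 + 8 - 1 = 14

14


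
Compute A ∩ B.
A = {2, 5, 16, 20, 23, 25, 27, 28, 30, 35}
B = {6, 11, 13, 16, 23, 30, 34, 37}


Set A = {2, 5, 16, 20, 23, 25, 27, 28, 30, 35}
Set B = {6, 11, 13, 16, 23, 30, 34, 37}
A ∩ B includes only elements in both sets.
Check each element of A against B:
2 ✗, 5 ✗, 16 ✓, 20 ✗, 23 ✓, 25 ✗, 27 ✗, 28 ✗, 30 ✓, 35 ✗
A ∩ B = {16, 23, 30}

{16, 23, 30}


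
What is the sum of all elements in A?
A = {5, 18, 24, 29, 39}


Set A = {5, 18, 24, 29, 39}
Sum = 5 + 18 + 24 + 29 + 39 = 115

115


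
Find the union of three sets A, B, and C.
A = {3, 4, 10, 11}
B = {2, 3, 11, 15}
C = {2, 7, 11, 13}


Set A = {3, 4, 10, 11}
Set B = {2, 3, 11, 15}
Set C = {2, 7, 11, 13}
First, A ∪ B = {2, 3, 4, 10, 11, 15}
Then, (A ∪ B) ∪ C = {2, 3, 4, 7, 10, 11, 13, 15}

{2, 3, 4, 7, 10, 11, 13, 15}


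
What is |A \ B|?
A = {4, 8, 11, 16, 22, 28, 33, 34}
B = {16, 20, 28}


Set A = {4, 8, 11, 16, 22, 28, 33, 34}
Set B = {16, 20, 28}
A \ B = {4, 8, 11, 22, 33, 34}
|A \ B| = 6

6


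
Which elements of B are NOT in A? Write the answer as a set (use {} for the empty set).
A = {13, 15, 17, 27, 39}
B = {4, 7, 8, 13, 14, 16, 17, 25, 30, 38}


Set A = {13, 15, 17, 27, 39}
Set B = {4, 7, 8, 13, 14, 16, 17, 25, 30, 38}
Check each element of B against A:
4 ∉ A (include), 7 ∉ A (include), 8 ∉ A (include), 13 ∈ A, 14 ∉ A (include), 16 ∉ A (include), 17 ∈ A, 25 ∉ A (include), 30 ∉ A (include), 38 ∉ A (include)
Elements of B not in A: {4, 7, 8, 14, 16, 25, 30, 38}

{4, 7, 8, 14, 16, 25, 30, 38}


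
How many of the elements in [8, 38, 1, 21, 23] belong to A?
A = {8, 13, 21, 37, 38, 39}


Set A = {8, 13, 21, 37, 38, 39}
Candidates: [8, 38, 1, 21, 23]
Check each candidate:
8 ∈ A, 38 ∈ A, 1 ∉ A, 21 ∈ A, 23 ∉ A
Count of candidates in A: 3

3


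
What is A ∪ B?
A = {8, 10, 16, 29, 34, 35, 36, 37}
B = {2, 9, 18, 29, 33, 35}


Set A = {8, 10, 16, 29, 34, 35, 36, 37}
Set B = {2, 9, 18, 29, 33, 35}
A ∪ B includes all elements in either set.
Elements from A: {8, 10, 16, 29, 34, 35, 36, 37}
Elements from B not already included: {2, 9, 18, 33}
A ∪ B = {2, 8, 9, 10, 16, 18, 29, 33, 34, 35, 36, 37}

{2, 8, 9, 10, 16, 18, 29, 33, 34, 35, 36, 37}


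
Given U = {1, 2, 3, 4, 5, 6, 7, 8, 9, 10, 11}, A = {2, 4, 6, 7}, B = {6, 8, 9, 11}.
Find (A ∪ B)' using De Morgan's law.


U = {1, 2, 3, 4, 5, 6, 7, 8, 9, 10, 11}
A = {2, 4, 6, 7}, B = {6, 8, 9, 11}
A ∪ B = {2, 4, 6, 7, 8, 9, 11}
(A ∪ B)' = U \ (A ∪ B) = {1, 3, 5, 10}
Verification via A' ∩ B': A' = {1, 3, 5, 8, 9, 10, 11}, B' = {1, 2, 3, 4, 5, 7, 10}
A' ∩ B' = {1, 3, 5, 10} ✓

{1, 3, 5, 10}


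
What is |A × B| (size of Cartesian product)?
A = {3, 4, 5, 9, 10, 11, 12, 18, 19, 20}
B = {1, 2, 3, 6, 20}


Set A = {3, 4, 5, 9, 10, 11, 12, 18, 19, 20} has 10 elements.
Set B = {1, 2, 3, 6, 20} has 5 elements.
|A × B| = |A| × |B| = 10 × 5 = 50

50


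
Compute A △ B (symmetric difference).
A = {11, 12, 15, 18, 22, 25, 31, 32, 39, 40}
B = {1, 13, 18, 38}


Set A = {11, 12, 15, 18, 22, 25, 31, 32, 39, 40}
Set B = {1, 13, 18, 38}
A △ B = (A \ B) ∪ (B \ A)
Elements in A but not B: {11, 12, 15, 22, 25, 31, 32, 39, 40}
Elements in B but not A: {1, 13, 38}
A △ B = {1, 11, 12, 13, 15, 22, 25, 31, 32, 38, 39, 40}

{1, 11, 12, 13, 15, 22, 25, 31, 32, 38, 39, 40}


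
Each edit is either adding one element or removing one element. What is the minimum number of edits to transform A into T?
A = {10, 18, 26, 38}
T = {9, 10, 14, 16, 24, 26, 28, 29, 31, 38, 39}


Set A = {10, 18, 26, 38}
Set T = {9, 10, 14, 16, 24, 26, 28, 29, 31, 38, 39}
Elements to remove from A (in A, not in T): {18} → 1 removals
Elements to add to A (in T, not in A): {9, 14, 16, 24, 28, 29, 31, 39} → 8 additions
Total edits = 1 + 8 = 9

9


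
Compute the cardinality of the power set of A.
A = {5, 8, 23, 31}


Set A = {5, 8, 23, 31}
|A| = 4
The power set P(A) contains all subsets of A.
|P(A)| = 2^|A| = 2^4 = 16

16


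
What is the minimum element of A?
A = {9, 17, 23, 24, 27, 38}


Set A = {9, 17, 23, 24, 27, 38}
Elements in ascending order: 9, 17, 23, 24, 27, 38
The smallest element is 9.

9


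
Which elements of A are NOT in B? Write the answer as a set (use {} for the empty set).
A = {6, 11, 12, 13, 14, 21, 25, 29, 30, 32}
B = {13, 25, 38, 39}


Set A = {6, 11, 12, 13, 14, 21, 25, 29, 30, 32}
Set B = {13, 25, 38, 39}
Check each element of A against B:
6 ∉ B (include), 11 ∉ B (include), 12 ∉ B (include), 13 ∈ B, 14 ∉ B (include), 21 ∉ B (include), 25 ∈ B, 29 ∉ B (include), 30 ∉ B (include), 32 ∉ B (include)
Elements of A not in B: {6, 11, 12, 14, 21, 29, 30, 32}

{6, 11, 12, 14, 21, 29, 30, 32}


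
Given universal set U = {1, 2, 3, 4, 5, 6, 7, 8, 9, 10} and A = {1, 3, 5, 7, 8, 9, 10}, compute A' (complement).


Universal set U = {1, 2, 3, 4, 5, 6, 7, 8, 9, 10}
Set A = {1, 3, 5, 7, 8, 9, 10}
A' = U \ A = elements in U but not in A
Checking each element of U:
1 (in A, exclude), 2 (not in A, include), 3 (in A, exclude), 4 (not in A, include), 5 (in A, exclude), 6 (not in A, include), 7 (in A, exclude), 8 (in A, exclude), 9 (in A, exclude), 10 (in A, exclude)
A' = {2, 4, 6}

{2, 4, 6}
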